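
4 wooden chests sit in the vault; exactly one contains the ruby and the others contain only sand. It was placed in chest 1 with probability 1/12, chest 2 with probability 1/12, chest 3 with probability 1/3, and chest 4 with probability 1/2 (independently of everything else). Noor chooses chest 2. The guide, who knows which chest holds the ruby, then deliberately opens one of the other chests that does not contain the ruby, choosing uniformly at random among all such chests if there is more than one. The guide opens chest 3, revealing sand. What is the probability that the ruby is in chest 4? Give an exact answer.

Condition on the true location of the ruby.
If it is in chest 1 (prior 1/12): the guide has 2 equally likely choices, so probability 1/2; weight (1/12)·(1/2) = 1/24.
If it is in chest 2 (prior 1/12): the guide has 3 equally likely choices, so probability 1/3; weight (1/12)·(1/3) = 1/36.
If it is in chest 3 (prior 1/3): the guide opened chest 3, so this case is ruled out; weight (1/3)·0 = 0.
If it is in chest 4 (prior 1/2): the guide has 2 equally likely choices, so probability 1/2; weight (1/2)·(1/2) = 1/4.
The weights sum to 23/72.
So P(the ruby in chest 4 | the guide opened chest 3) = (1/4) / (23/72) = 18/23.

18/23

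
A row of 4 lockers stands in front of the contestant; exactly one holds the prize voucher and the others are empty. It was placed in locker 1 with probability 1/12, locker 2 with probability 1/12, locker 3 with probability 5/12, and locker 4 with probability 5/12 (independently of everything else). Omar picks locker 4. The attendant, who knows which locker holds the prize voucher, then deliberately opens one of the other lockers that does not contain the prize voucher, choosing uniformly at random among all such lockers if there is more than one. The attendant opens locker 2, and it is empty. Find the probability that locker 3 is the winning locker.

15/28

Apply Bayes' rule, conditioning on where the prize voucher actually is.
If it is in locker 1 (prior 1/12): the attendant has 2 equally likely choices, so probability 1/2; weight (1/12)·(1/2) = 1/24.
If it is in locker 2 (prior 1/12): the attendant opened locker 2, so this case is ruled out; weight (1/12)·0 = 0.
If it is in locker 3 (prior 5/12): the attendant has 2 equally likely choices, so probability 1/2; weight (5/12)·(1/2) = 5/24.
If it is in locker 4 (prior 5/12): the attendant has 3 equally likely choices, so probability 1/3; weight (5/12)·(1/3) = 5/36.
The weights sum to 7/18.
So P(the prize voucher in locker 3 | the attendant opened locker 2) = (5/24) / (7/18) = 15/28.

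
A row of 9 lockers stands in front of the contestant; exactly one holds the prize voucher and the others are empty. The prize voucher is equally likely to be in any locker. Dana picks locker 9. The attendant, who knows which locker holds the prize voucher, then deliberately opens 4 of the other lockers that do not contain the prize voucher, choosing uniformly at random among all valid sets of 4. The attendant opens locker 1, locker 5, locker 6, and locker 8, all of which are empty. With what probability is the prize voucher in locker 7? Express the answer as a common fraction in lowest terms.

2/9

Condition on the true location of the prize voucher.
If it is in any of lockers 1, 5, 6, and 8 (prior 1/9 each): that locker was opened and seen not to hold the prize — ruled out; weight (1/9)·0 = 0 each.
If it is in any of lockers 2, 3, 4, and 7 (prior 1/9 each): the attendant has 35 equally likely choices, so probability 1/35; weight (1/9)·(1/35) = 1/315 each.
If it is in locker 9 (prior 1/9): the attendant has 70 equally likely choices, so probability 1/70; weight (1/9)·(1/70) = 1/630.
The weights sum to 1/70.
So P(the prize voucher in locker 7 | the attendant opened locker 1, locker 5, locker 6, and locker 8) = (1/315) / (1/70) = 2/9.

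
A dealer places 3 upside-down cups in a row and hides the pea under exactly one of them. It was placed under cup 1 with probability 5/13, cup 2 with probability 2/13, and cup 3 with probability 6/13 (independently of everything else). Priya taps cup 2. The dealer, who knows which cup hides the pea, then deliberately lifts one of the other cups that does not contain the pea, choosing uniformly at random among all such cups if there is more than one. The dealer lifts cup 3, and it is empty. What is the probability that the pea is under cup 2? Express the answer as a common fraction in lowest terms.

1/6

Apply Bayes' rule, conditioning on where the pea actually is.
If it is under cup 1 (prior 5/13): the dealer has no choice, probability 1; weight (5/13)·1 = 5/13.
If it is under cup 2 (prior 2/13): the dealer has 2 equally likely choices, so probability 1/2; weight (2/13)·(1/2) = 1/13.
If it is under cup 3 (prior 6/13): the dealer opened cup 3, so this case is ruled out; weight (6/13)·0 = 0.
The weights sum to 6/13.
So P(the pea under cup 2 | the dealer opened cup 3) = (1/13) / (6/13) = 1/6.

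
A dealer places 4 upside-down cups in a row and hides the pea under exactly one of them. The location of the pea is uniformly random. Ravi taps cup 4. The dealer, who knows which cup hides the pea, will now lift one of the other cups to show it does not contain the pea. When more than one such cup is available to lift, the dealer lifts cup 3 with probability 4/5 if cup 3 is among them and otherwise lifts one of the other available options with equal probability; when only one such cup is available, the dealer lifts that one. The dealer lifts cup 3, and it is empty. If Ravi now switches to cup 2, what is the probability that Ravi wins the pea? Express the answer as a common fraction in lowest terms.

1/3

Apply Bayes' rule, conditioning on where the pea actually is.
If it is under any of cups 1, 2, and 4 (prior 1/4 each): cup 3 is available, opened with probability 4/5; weight (1/4)·(4/5) = 1/5 each.
If it is under cup 3 (prior 1/4): the dealer opened cup 3, so this case is ruled out; weight (1/4)·0 = 0.
The weights sum to 3/5.
So P(the pea under cup 2 | the dealer opened cup 3) = (1/5) / (3/5) = 1/3.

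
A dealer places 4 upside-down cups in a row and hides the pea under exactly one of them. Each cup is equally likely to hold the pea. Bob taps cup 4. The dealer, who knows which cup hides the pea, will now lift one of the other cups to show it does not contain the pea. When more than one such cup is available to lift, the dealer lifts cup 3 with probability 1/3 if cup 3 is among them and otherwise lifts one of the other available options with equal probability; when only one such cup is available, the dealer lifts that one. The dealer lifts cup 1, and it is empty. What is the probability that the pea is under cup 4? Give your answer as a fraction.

2/9

Condition on the true location of the pea.
If it is under cup 1 (prior 1/4): the dealer opened cup 1, so this case is ruled out; weight (1/4)·0 = 0.
If it is under cup 2 (prior 1/4): cup 3 is available but not opened, probability 2/3; weight (1/4)·(2/3) = 1/6.
If it is under cup 3 (prior 1/4): cup 3 holds the prize so is unavailable; the dealer chooses uniformly among the 2 others, probability 1/2; weight (1/4)·(1/2) = 1/8.
If it is under cup 4 (prior 1/4): cup 3 is available but not opened; cup 1 gets probability (1 − 1/3)/2 = 1/3; weight (1/4)·(1/3) = 1/12.
The weights sum to 3/8.
So P(the pea under cup 4 | the dealer opened cup 1) = (1/12) / (3/8) = 2/9.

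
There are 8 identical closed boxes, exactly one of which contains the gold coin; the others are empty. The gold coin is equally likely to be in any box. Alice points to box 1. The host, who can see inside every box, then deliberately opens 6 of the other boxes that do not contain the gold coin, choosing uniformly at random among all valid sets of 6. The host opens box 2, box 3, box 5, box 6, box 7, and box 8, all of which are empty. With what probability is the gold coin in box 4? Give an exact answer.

7/8

Condition on the true location of the gold coin.
If it is in box 1 (prior 1/8): the host has 7 equally likely choices, so probability 1/7; weight (1/8)·(1/7) = 1/56.
If it is in any of boxes 2, 3, 5, 6, 7, and 8 (prior 1/8 each): that box was opened and seen not to hold the prize — ruled out; weight (1/8)·0 = 0 each.
If it is in box 4 (prior 1/8): the host has no choice, probability 1; weight (1/8)·1 = 1/8.
The weights sum to 1/7.
So P(the gold coin in box 4 | the host opened box 2, box 3, box 5, box 6, box 7, and box 8) = (1/8) / (1/7) = 7/8.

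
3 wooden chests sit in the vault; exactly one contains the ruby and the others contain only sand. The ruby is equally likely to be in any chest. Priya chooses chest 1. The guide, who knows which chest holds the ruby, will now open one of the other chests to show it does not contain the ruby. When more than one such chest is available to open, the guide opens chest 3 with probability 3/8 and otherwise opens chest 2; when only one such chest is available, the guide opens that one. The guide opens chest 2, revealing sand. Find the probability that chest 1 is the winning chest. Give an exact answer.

Consider each possible location of the ruby in turn.
If it is in chest 1 (prior 1/3): chest 3 is available but not opened, probability 5/8; weight (1/3)·(5/8) = 5/24.
If it is in chest 2 (prior 1/3): the guide opened chest 2, so this case is ruled out; weight (1/3)·0 = 0.
If it is in chest 3 (prior 1/3): only chest 2 is available, probability 1; weight (1/3)·1 = 1/3.
The weights sum to 13/24.
So P(the ruby in chest 1 | the guide opened chest 2) = (5/24) / (13/24) = 5/13.

5/13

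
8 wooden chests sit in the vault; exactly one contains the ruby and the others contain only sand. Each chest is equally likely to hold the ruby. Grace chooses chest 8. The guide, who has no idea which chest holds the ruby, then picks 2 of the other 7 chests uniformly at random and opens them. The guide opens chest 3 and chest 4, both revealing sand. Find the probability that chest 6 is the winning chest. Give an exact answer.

1/6

Apply Bayes' rule, conditioning on where the ruby actually is.
If it is in any of chests 1, 2, 5, 6, 7, and 8 (prior 1/8 each): the guide picks exactly this set with probability 1/21 regardless, and none is the prize; weight (1/8)·(1/21) = 1/168 each.
If it is in either of chests 3 and 4 (prior 1/8 each): that chest was opened and seen not to hold the prize — ruled out; weight (1/8)·0 = 0 each.
The weights sum to 1/28.
So P(the ruby in chest 6 | the guide opened chest 3 and chest 4) = (1/168) / (1/28) = 1/6.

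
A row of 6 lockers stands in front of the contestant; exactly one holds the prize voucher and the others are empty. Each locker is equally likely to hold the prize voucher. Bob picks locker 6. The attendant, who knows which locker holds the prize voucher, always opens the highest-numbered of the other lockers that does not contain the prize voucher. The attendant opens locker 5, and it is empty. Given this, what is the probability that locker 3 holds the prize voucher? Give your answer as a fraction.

Condition on the true location of the prize voucher.
If it is in any of lockers 1, 2, 3, 4, and 6 (prior 1/6 each): locker 5 is the highest-numbered option available, probability 1; weight (1/6)·1 = 1/6 each.
If it is in locker 5 (prior 1/6): the attendant opened locker 5, so this case is ruled out; weight (1/6)·0 = 0.
The weights sum to 5/6.
So P(the prize voucher in locker 3 | the attendant opened locker 5) = (1/6) / (5/6) = 1/5.

1/5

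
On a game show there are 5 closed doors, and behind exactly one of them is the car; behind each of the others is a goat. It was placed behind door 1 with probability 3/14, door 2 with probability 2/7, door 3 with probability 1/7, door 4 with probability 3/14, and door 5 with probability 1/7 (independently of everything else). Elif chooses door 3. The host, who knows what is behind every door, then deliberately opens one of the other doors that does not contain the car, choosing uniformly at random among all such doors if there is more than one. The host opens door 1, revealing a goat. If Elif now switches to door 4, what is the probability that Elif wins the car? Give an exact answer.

2/7

Apply Bayes' rule, conditioning on where the car actually is.
If it is behind door 1 (prior 3/14): the host opened door 1, so this case is ruled out; weight (3/14)·0 = 0.
If it is behind door 2 (prior 2/7): the host has 3 equally likely choices, so probability 1/3; weight (2/7)·(1/3) = 2/21.
If it is behind door 3 (prior 1/7): the host has 4 equally likely choices, so probability 1/4; weight (1/7)·(1/4) = 1/28.
If it is behind door 4 (prior 3/14): the host has 3 equally likely choices, so probability 1/3; weight (3/14)·(1/3) = 1/14.
If it is behind door 5 (prior 1/7): the host has 3 equally likely choices, so probability 1/3; weight (1/7)·(1/3) = 1/21.
The weights sum to 1/4.
So P(the car behind door 4 | the host opened door 1) = (1/14) / (1/4) = 2/7.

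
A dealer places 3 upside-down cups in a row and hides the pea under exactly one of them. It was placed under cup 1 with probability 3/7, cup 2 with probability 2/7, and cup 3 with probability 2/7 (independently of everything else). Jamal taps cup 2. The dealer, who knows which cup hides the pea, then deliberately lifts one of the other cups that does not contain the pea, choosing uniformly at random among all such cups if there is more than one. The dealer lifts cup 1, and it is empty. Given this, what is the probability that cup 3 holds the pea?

2/3

Apply Bayes' rule, conditioning on where the pea actually is.
If it is under cup 1 (prior 3/7): the dealer opened cup 1, so this case is ruled out; weight (3/7)·0 = 0.
If it is under cup 2 (prior 2/7): the dealer has 2 equally likely choices, so probability 1/2; weight (2/7)·(1/2) = 1/7.
If it is under cup 3 (prior 2/7): the dealer has no choice, probability 1; weight (2/7)·1 = 2/7.
The weights sum to 3/7.
So P(the pea under cup 3 | the dealer opened cup 1) = (2/7) / (3/7) = 2/3.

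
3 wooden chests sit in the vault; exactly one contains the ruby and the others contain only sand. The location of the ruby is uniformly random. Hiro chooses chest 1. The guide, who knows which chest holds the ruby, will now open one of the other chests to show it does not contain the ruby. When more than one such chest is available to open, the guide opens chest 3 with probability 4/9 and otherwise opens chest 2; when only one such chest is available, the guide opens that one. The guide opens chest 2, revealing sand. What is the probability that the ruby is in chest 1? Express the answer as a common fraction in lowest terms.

5/14

Condition on the true location of the ruby.
If it is in chest 1 (prior 1/3): chest 3 is available but not opened, probability 5/9; weight (1/3)·(5/9) = 5/27.
If it is in chest 2 (prior 1/3): the guide opened chest 2, so this case is ruled out; weight (1/3)·0 = 0.
If it is in chest 3 (prior 1/3): only chest 2 is available, probability 1; weight (1/3)·1 = 1/3.
The weights sum to 14/27.
So P(the ruby in chest 1 | the guide opened chest 2) = (5/27) / (14/27) = 5/14.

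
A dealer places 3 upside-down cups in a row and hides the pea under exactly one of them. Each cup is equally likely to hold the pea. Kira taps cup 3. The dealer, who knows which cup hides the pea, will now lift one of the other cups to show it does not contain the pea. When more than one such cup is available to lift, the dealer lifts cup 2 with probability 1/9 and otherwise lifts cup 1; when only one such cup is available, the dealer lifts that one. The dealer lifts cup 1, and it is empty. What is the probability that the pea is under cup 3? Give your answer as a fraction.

8/17

Apply Bayes' rule, conditioning on where the pea actually is.
If it is under cup 1 (prior 1/3): the dealer opened cup 1, so this case is ruled out; weight (1/3)·0 = 0.
If it is under cup 2 (prior 1/3): only cup 1 is available, probability 1; weight (1/3)·1 = 1/3.
If it is under cup 3 (prior 1/3): cup 2 is available but not opened, probability 8/9; weight (1/3)·(8/9) = 8/27.
The weights sum to 17/27.
So P(the pea under cup 3 | the dealer opened cup 1) = (8/27) / (17/27) = 8/17.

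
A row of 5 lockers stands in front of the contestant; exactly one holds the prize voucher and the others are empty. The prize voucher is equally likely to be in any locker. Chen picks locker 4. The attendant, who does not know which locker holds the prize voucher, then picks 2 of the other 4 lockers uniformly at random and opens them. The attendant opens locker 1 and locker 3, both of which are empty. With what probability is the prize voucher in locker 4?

Apply Bayes' rule, conditioning on where the prize voucher actually is.
If it is in either of lockers 1 and 3 (prior 1/5 each): that locker was opened and seen not to hold the prize — ruled out; weight (1/5)·0 = 0 each.
If it is in any of lockers 2, 4, and 5 (prior 1/5 each): the attendant picks exactly this set with probability 1/6 regardless, and none is the prize; weight (1/5)·(1/6) = 1/30 each.
The weights sum to 1/10.
So P(the prize voucher in locker 4 | the attendant opened locker 1 and locker 3) = (1/30) / (1/10) = 1/3.

1/3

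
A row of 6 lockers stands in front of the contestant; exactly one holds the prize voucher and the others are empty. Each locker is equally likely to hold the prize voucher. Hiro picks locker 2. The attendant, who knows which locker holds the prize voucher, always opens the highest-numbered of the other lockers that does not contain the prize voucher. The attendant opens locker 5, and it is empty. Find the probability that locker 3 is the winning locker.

0

Condition on the true location of the prize voucher.
If it is in any of lockers 1, 2, 3, and 4 (prior 1/6 each): the attendant would have opened locker 6 instead, probability 0; weight (1/6)·0 = 0 each.
If it is in locker 5 (prior 1/6): the attendant opened locker 5, so this case is ruled out; weight (1/6)·0 = 0.
If it is in locker 6 (prior 1/6): locker 5 is the highest-numbered option available, probability 1; weight (1/6)·1 = 1/6.
The weights sum to 1/6.
So P(the prize voucher in locker 3 | the attendant opened locker 5) = 0 / (1/6) = 0.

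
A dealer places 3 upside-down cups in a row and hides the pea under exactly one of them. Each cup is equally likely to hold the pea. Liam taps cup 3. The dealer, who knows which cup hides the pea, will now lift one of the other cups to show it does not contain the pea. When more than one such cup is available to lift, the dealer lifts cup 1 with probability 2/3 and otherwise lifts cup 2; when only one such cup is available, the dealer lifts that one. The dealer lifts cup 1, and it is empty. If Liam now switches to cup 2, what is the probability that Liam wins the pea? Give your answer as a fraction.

Apply Bayes' rule, conditioning on where the pea actually is.
If it is under cup 1 (prior 1/3): the dealer opened cup 1, so this case is ruled out; weight (1/3)·0 = 0.
If it is under cup 2 (prior 1/3): only cup 1 is available, probability 1; weight (1/3)·1 = 1/3.
If it is under cup 3 (prior 1/3): cup 1 is available, opened with probability 2/3; weight (1/3)·(2/3) = 2/9.
The weights sum to 5/9.
So P(the pea under cup 2 | the dealer opened cup 1) = (1/3) / (5/9) = 3/5.

3/5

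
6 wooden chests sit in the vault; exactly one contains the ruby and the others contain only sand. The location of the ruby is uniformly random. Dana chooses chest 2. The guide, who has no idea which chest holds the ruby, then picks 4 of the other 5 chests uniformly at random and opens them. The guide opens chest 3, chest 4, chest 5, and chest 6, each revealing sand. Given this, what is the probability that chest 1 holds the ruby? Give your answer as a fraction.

Apply Bayes' rule, conditioning on where the ruby actually is.
If it is in either of chests 1 and 2 (prior 1/6 each): the guide picks exactly this set with probability 1/5 regardless, and none is the prize; weight (1/6)·(1/5) = 1/30 each.
If it is in any of chests 3, 4, 5, and 6 (prior 1/6 each): that chest was opened and seen not to hold the prize — ruled out; weight (1/6)·0 = 0 each.
The weights sum to 1/15.
So P(the ruby in chest 1 | the guide opened chest 3, chest 4, chest 5, and chest 6) = (1/30) / (1/15) = 1/2.

1/2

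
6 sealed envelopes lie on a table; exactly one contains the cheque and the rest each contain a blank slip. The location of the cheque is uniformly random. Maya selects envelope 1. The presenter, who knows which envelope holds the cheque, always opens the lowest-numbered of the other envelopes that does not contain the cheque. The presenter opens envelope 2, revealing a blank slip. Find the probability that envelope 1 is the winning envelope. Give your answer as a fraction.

1/5

Consider each possible location of the cheque in turn.
If it is in any of envelopes 1, 3, 4, 5, and 6 (prior 1/6 each): envelope 2 is the lowest-numbered option available, probability 1; weight (1/6)·1 = 1/6 each.
If it is in envelope 2 (prior 1/6): the presenter opened envelope 2, so this case is ruled out; weight (1/6)·0 = 0.
The weights sum to 5/6.
So P(the cheque in envelope 1 | the presenter opened envelope 2) = (1/6) / (5/6) = 1/5.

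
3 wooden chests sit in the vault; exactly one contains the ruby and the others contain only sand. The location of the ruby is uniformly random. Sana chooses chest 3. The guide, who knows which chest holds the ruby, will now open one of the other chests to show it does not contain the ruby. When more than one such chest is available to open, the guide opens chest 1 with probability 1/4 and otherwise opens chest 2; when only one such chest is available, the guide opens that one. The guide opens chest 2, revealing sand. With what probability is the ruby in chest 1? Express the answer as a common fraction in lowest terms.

4/7

Condition on the true location of the ruby.
If it is in chest 1 (prior 1/3): only chest 2 is available, probability 1; weight (1/3)·1 = 1/3.
If it is in chest 2 (prior 1/3): the guide opened chest 2, so this case is ruled out; weight (1/3)·0 = 0.
If it is in chest 3 (prior 1/3): chest 1 is available but not opened, probability 3/4; weight (1/3)·(3/4) = 1/4.
The weights sum to 7/12.
So P(the ruby in chest 1 | the guide opened chest 2) = (1/3) / (7/12) = 4/7.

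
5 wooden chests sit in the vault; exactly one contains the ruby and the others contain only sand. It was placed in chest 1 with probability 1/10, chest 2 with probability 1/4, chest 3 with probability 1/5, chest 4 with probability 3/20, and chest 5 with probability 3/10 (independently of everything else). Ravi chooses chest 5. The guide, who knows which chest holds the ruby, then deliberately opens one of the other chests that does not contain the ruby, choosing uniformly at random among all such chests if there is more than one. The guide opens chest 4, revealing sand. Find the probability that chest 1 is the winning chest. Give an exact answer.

Condition on the true location of the ruby.
If it is in chest 1 (prior 1/10): the guide has 3 equally likely choices, so probability 1/3; weight (1/10)·(1/3) = 1/30.
If it is in chest 2 (prior 1/4): the guide has 3 equally likely choices, so probability 1/3; weight (1/4)·(1/3) = 1/12.
If it is in chest 3 (prior 1/5): the guide has 3 equally likely choices, so probability 1/3; weight (1/5)·(1/3) = 1/15.
If it is in chest 4 (prior 3/20): the guide opened chest 4, so this case is ruled out; weight (3/20)·0 = 0.
If it is in chest 5 (prior 3/10): the guide has 4 equally likely choices, so probability 1/4; weight (3/10)·(1/4) = 3/40.
The weights sum to 31/120.
So P(the ruby in chest 1 | the guide opened chest 4) = (1/30) / (31/120) = 4/31.

4/31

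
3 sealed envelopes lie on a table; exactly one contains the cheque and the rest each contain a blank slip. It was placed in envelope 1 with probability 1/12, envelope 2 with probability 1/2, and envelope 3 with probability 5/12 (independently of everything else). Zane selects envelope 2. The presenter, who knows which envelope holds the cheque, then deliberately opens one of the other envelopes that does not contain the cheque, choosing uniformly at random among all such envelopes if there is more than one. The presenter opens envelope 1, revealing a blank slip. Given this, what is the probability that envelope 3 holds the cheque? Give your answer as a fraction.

Condition on the true location of the cheque.
If it is in envelope 1 (prior 1/12): the presenter opened envelope 1, so this case is ruled out; weight (1/12)·0 = 0.
If it is in envelope 2 (prior 1/2): the presenter has 2 equally likely choices, so probability 1/2; weight (1/2)·(1/2) = 1/4.
If it is in envelope 3 (prior 5/12): the presenter has no choice, probability 1; weight (5/12)·1 = 5/12.
The weights sum to 2/3.
So P(the cheque in envelope 3 | the presenter opened envelope 1) = (5/12) / (2/3) = 5/8.

5/8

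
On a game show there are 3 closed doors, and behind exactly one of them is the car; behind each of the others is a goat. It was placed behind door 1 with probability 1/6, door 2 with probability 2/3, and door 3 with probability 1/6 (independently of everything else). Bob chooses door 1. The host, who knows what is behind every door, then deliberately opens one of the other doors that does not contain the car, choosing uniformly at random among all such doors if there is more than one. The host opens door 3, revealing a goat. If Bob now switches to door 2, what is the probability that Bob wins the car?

Consider each possible location of the car in turn.
If it is behind door 1 (prior 1/6): the host has 2 equally likely choices, so probability 1/2; weight (1/6)·(1/2) = 1/12.
If it is behind door 2 (prior 2/3): the host has no choice, probability 1; weight (2/3)·1 = 2/3.
If it is behind door 3 (prior 1/6): the host opened door 3, so this case is ruled out; weight (1/6)·0 = 0.
The weights sum to 3/4.
So P(the car behind door 2 | the host opened door 3) = (2/3) / (3/4) = 8/9.

8/9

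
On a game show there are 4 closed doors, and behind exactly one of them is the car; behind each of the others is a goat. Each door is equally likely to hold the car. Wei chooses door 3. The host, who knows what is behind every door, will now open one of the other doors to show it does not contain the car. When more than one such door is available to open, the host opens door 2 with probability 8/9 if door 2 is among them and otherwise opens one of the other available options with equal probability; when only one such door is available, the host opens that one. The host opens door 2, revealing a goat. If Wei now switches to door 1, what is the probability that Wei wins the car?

Condition on the true location of the car.
If it is behind any of doors 1, 3, and 4 (prior 1/4 each): door 2 is available, opened with probability 8/9; weight (1/4)·(8/9) = 2/9 each.
If it is behind door 2 (prior 1/4): the host opened door 2, so this case is ruled out; weight (1/4)·0 = 0.
The weights sum to 2/3.
So P(the car behind door 1 | the host opened door 2) = (2/9) / (2/3) = 1/3.

1/3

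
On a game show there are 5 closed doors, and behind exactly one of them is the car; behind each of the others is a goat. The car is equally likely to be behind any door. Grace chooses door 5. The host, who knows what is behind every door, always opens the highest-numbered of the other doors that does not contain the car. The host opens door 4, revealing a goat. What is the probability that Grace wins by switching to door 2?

1/4

Consider each possible location of the car in turn.
If it is behind any of doors 1, 2, 3, and 5 (prior 1/5 each): door 4 is the highest-numbered option available, probability 1; weight (1/5)·1 = 1/5 each.
If it is behind door 4 (prior 1/5): the host opened door 4, so this case is ruled out; weight (1/5)·0 = 0.
The weights sum to 4/5.
So P(the car behind door 2 | the host opened door 4) = (1/5) / (4/5) = 1/4.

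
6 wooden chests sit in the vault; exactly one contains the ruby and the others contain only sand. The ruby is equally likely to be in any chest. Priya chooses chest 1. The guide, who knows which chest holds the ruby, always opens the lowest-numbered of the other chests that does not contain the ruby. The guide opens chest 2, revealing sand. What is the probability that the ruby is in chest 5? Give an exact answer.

Apply Bayes' rule, conditioning on where the ruby actually is.
If it is in any of chests 1, 3, 4, 5, and 6 (prior 1/6 each): chest 2 is the lowest-numbered option available, probability 1; weight (1/6)·1 = 1/6 each.
If it is in chest 2 (prior 1/6): the guide opened chest 2, so this case is ruled out; weight (1/6)·0 = 0.
The weights sum to 5/6.
So P(the ruby in chest 5 | the guide opened chest 2) = (1/6) / (5/6) = 1/5.

1/5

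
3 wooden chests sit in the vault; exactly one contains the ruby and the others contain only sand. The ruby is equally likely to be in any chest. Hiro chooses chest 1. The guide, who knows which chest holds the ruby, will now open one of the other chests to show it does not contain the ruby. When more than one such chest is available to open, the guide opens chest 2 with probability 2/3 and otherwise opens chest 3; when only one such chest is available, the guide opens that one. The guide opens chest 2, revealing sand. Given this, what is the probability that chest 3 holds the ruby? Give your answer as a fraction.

3/5

Condition on the true location of the ruby.
If it is in chest 1 (prior 1/3): chest 2 is available, opened with probability 2/3; weight (1/3)·(2/3) = 2/9.
If it is in chest 2 (prior 1/3): the guide opened chest 2, so this case is ruled out; weight (1/3)·0 = 0.
If it is in chest 3 (prior 1/3): only chest 2 is available, probability 1; weight (1/3)·1 = 1/3.
The weights sum to 5/9.
So P(the ruby in chest 3 | the guide opened chest 2) = (1/3) / (5/9) = 3/5.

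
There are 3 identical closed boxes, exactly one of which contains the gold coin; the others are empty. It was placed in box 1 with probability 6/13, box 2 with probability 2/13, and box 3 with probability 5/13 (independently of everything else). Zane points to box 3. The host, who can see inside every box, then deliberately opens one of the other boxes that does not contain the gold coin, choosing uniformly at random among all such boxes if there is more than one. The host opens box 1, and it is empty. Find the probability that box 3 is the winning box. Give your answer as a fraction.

Apply Bayes' rule, conditioning on where the gold coin actually is.
If it is in box 1 (prior 6/13): the host opened box 1, so this case is ruled out; weight (6/13)·0 = 0.
If it is in box 2 (prior 2/13): the host has no choice, probability 1; weight (2/13)·1 = 2/13.
If it is in box 3 (prior 5/13): the host has 2 equally likely choices, so probability 1/2; weight (5/13)·(1/2) = 5/26.
The weights sum to 9/26.
So P(the gold coin in box 3 | the host opened box 1) = (5/26) / (9/26) = 5/9.

5/9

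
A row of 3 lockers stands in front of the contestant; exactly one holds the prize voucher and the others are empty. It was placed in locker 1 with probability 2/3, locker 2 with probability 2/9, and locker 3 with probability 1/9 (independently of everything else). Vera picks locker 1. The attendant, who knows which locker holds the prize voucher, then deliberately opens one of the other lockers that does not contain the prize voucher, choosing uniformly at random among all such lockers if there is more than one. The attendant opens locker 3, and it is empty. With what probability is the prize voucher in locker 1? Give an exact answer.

3/5

Consider each possible location of the prize voucher in turn.
If it is in locker 1 (prior 2/3): the attendant has 2 equally likely choices, so probability 1/2; weight (2/3)·(1/2) = 1/3.
If it is in locker 2 (prior 2/9): the attendant has no choice, probability 1; weight (2/9)·1 = 2/9.
If it is in locker 3 (prior 1/9): the attendant opened locker 3, so this case is ruled out; weight (1/9)·0 = 0.
The weights sum to 5/9.
So P(the prize voucher in locker 1 | the attendant opened locker 3) = (1/3) / (5/9) = 3/5.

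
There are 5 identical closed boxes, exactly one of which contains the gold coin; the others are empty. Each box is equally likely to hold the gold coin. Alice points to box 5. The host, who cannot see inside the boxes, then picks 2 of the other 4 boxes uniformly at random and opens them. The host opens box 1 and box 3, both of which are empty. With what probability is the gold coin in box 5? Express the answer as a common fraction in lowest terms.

Because the host chose which boxes to open without knowing where the gold coin is, the choice is independent of the prize location. Learning that none of the 2 opened boxes holds the gold coin simply rules out those 2 locations and leaves the remaining 3 boxes still equally likely by symmetry.
So P(the gold coin in box 5) = 1/3.

1/3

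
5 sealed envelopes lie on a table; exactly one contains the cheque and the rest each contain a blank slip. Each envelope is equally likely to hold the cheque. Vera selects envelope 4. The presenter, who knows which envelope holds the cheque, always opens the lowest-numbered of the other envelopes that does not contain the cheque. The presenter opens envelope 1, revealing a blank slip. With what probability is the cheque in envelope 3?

1/4

Condition on the true location of the cheque.
If it is in envelope 1 (prior 1/5): the presenter opened envelope 1, so this case is ruled out; weight (1/5)·0 = 0.
If it is in any of envelopes 2, 3, 4, and 5 (prior 1/5 each): envelope 1 is the lowest-numbered option available, probability 1; weight (1/5)·1 = 1/5 each.
The weights sum to 4/5.
So P(the cheque in envelope 3 | the presenter opened envelope 1) = (1/5) / (4/5) = 1/4.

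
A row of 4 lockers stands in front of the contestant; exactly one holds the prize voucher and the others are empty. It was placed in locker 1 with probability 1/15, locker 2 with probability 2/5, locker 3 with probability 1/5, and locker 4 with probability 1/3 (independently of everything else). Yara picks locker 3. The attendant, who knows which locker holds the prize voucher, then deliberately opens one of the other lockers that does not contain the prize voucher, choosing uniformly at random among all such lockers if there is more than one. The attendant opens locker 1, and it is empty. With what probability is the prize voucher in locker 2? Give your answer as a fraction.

6/13

Condition on the true location of the prize voucher.
If it is in locker 1 (prior 1/15): the attendant opened locker 1, so this case is ruled out; weight (1/15)·0 = 0.
If it is in locker 2 (prior 2/5): the attendant has 2 equally likely choices, so probability 1/2; weight (2/5)·(1/2) = 1/5.
If it is in locker 3 (prior 1/5): the attendant has 3 equally likely choices, so probability 1/3; weight (1/5)·(1/3) = 1/15.
If it is in locker 4 (prior 1/3): the attendant has 2 equally likely choices, so probability 1/2; weight (1/3)·(1/2) = 1/6.
The weights sum to 13/30.
So P(the prize voucher in locker 2 | the attendant opened locker 1) = (1/5) / (13/30) = 6/13.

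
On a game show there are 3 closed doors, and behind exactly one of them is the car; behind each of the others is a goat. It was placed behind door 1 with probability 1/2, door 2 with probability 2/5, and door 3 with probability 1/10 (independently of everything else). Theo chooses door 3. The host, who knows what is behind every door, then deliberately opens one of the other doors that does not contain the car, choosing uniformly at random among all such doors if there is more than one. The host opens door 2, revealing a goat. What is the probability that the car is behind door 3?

Apply Bayes' rule, conditioning on where the car actually is.
If it is behind door 1 (prior 1/2): the host has no choice, probability 1; weight (1/2)·1 = 1/2.
If it is behind door 2 (prior 2/5): the host opened door 2, so this case is ruled out; weight (2/5)·0 = 0.
If it is behind door 3 (prior 1/10): the host has 2 equally likely choices, so probability 1/2; weight (1/10)·(1/2) = 1/20.
The weights sum to 11/20.
So P(the car behind door 3 | the host opened door 2) = (1/20) / (11/20) = 1/11.

1/11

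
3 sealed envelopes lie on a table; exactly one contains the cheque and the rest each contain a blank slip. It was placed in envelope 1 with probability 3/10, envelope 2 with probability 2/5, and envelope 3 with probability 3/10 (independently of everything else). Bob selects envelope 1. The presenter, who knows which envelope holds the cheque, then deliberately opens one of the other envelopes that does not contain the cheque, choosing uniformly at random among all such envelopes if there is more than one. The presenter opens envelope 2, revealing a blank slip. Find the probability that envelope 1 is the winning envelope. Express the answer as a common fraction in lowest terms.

Apply Bayes' rule, conditioning on where the cheque actually is.
If it is in envelope 1 (prior 3/10): the presenter has 2 equally likely choices, so probability 1/2; weight (3/10)·(1/2) = 3/20.
If it is in envelope 2 (prior 2/5): the presenter opened envelope 2, so this case is ruled out; weight (2/5)·0 = 0.
If it is in envelope 3 (prior 3/10): the presenter has no choice, probability 1; weight (3/10)·1 = 3/10.
The weights sum to 9/20.
So P(the cheque in envelope 1 | the presenter opened envelope 2) = (3/20) / (9/20) = 1/3.

1/3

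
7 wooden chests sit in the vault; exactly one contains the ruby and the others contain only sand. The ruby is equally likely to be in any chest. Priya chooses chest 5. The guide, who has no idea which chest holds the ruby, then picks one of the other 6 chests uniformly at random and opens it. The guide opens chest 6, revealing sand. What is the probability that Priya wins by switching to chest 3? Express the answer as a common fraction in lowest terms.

Condition on the true location of the ruby.
If it is in any of chests 1, 2, 3, 4, 5, and 7 (prior 1/7 each): the guide picks chest 6 with probability 1/6 regardless, and it is not the prize; weight (1/7)·(1/6) = 1/42 each.
If it is in chest 6 (prior 1/7): the guide opened chest 6, so this case is ruled out; weight (1/7)·0 = 0.
The weights sum to 1/7.
So P(the ruby in chest 3 | the guide opened chest 6) = (1/42) / (1/7) = 1/6.

1/6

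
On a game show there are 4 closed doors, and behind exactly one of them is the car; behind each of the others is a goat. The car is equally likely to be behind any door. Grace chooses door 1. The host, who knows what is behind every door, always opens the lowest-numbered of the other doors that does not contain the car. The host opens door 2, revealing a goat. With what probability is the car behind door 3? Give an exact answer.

1/3

Consider each possible location of the car in turn.
If it is behind any of doors 1, 3, and 4 (prior 1/4 each): door 2 is the lowest-numbered option available, probability 1; weight (1/4)·1 = 1/4 each.
If it is behind door 2 (prior 1/4): the host opened door 2, so this case is ruled out; weight (1/4)·0 = 0.
The weights sum to 3/4.
So P(the car behind door 3 | the host opened door 2) = (1/4) / (3/4) = 1/3.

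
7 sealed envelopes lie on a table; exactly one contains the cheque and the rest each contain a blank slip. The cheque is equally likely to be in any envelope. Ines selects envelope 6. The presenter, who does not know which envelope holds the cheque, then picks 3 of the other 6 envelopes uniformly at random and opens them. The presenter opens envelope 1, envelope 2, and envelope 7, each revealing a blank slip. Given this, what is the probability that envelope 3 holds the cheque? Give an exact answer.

1/4

Because the presenter chose which envelopes to open without knowing where the cheque is, the choice is independent of the prize location. Learning that none of the 3 opened envelopes holds the cheque simply rules out those 3 locations and leaves the remaining 4 envelopes still equally likely by symmetry.
So P(the cheque in envelope 3) = 1/4.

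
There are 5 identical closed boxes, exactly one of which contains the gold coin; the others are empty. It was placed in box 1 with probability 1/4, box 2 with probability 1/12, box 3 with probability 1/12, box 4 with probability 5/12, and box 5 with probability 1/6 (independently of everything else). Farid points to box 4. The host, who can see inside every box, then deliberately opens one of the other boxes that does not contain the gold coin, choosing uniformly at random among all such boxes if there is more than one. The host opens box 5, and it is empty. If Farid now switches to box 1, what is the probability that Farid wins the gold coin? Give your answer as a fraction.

Apply Bayes' rule, conditioning on where the gold coin actually is.
If it is in box 1 (prior 1/4): the host has 3 equally likely choices, so probability 1/3; weight (1/4)·(1/3) = 1/12.
If it is in either of boxes 2 and 3 (prior 1/12 each): the host has 3 equally likely choices, so probability 1/3; weight (1/12)·(1/3) = 1/36 each.
If it is in box 4 (prior 5/12): the host has 4 equally likely choices, so probability 1/4; weight (5/12)·(1/4) = 5/48.
If it is in box 5 (prior 1/6): the host opened box 5, so this case is ruled out; weight (1/6)·0 = 0.
The weights sum to 35/144.
So P(the gold coin in box 1 | the host opened box 5) = (1/12) / (35/144) = 12/35.

12/35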